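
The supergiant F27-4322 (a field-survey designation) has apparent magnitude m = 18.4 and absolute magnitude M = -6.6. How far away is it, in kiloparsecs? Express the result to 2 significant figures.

d ≈ 1000 kpc

μ = m − M = 25.000
m − M = 5 log₁₀ d − 5
log₁₀ d = (m − M)/5 + 1 = 6.0000
d = 10^6.0000 = 1.000×10^6 pc
= 1000 kpc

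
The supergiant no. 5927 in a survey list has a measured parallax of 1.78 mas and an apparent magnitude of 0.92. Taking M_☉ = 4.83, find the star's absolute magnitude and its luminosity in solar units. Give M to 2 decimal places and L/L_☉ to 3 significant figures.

M ≈ -7.83; L/L_☉ ≈ 116000

d = 1/p = 1000/1.78 mas = 561.8 pc
M = m − 5 log₁₀ d + 5 = 0.92 − 5·2.7496 + 5 = -7.828
M − M_☉ = -7.828 − 4.83 = -12.658
L/L_☉ = 10^(−0.4 × -12.658) = 115700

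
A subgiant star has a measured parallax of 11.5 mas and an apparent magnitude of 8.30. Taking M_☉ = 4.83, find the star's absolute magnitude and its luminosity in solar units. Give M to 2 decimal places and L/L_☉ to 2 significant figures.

M ≈ 3.60; L/L_☉ ≈ 3.1

d = 1/p = 1000/11.5 mas = 86.96 pc
M = m − 5 log₁₀ d + 5 = 8.30 − 5·1.9393 + 5 = 3.603
M − M_☉ = 3.603 − 4.83 = -1.227
L/L_☉ = 10^(−0.4 × -1.227) = 3.095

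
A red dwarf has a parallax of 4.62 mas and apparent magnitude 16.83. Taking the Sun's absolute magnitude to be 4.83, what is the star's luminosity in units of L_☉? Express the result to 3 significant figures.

d = 1/p = 1000/4.62 mas = 216.5 pc
M = m − 5 log₁₀ d + 5 = 16.83 − 5·2.3354 + 5 = 10.153
M − M_☉ = 10.153 − 4.83 = 5.323
L/L_☉ = 10^(−0.4 × 5.323) = 7.425×10^-3

L/L_☉ ≈ 7.43×10^-3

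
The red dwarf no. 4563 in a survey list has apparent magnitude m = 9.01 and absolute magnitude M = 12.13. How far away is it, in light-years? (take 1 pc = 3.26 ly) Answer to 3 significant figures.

Distance modulus: m − M = 9.01 − (12.13) = -3.120
m − M = 5 log₁₀ d − 5
log₁₀ d = (m − M)/5 + 1 = 0.3760
d = 10^0.3760 = 2.377 pc
= 7.748 ly

d ≈ 7.75 ly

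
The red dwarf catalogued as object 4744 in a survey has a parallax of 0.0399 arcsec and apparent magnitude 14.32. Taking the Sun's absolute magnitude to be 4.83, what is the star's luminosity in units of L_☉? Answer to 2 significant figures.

L/L_☉ ≈ 1.0×10^-3

d = 1/p = 1/0.0399″ = 25.06 pc
M = m − 5 log₁₀ d + 5 = 14.32 − 5·1.3990 + 5 = 12.325
M − M_☉ = 12.325 − 4.83 = 7.495
L/L_☉ = 10^(−0.4 × 7.495) = 1.005×10^-3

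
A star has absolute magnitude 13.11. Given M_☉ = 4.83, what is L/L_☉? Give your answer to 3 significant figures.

L/L_☉ ≈ 4.88×10^-4

M − M_☉ = 13.11 − 4.83 = 8.280
L/L_☉ = 10^(−0.4 (M − M_☉)) = 10^-3.312 = 4.875×10^-4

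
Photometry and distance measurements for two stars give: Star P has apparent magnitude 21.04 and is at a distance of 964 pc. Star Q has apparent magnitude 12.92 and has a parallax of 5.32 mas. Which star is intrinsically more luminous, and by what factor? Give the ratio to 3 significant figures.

Star P: M = m − 5 log₁₀ d + 5 = 21.04 − 5·2.9841 + 5 = 11.120
Star Q: p = 5.32 mas = 5.32×10^-3″ → d = 1/p = 188.0 pc
Star Q: M = m − 5 log₁₀ d + 5 = 12.92 − 5·2.2741 + 5 = 6.550
ΔM = M_P − M_Q = 11.120 − (6.550) = 4.570; smaller M is more luminous → Star Q.
L ratio = 10^(0.4 |ΔM|) = 10^1.828 = 67.30

Star Q is more luminous, by a factor of 67.3.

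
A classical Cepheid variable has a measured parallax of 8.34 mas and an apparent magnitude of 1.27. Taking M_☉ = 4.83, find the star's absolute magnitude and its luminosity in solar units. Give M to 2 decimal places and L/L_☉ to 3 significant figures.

M ≈ -4.12; L/L_☉ ≈ 3820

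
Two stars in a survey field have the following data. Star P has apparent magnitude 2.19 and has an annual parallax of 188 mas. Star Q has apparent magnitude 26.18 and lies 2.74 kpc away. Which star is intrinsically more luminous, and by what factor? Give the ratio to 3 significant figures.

Star P is more luminous, by a factor of 14900.

Star P: p = 188 mas = 0.188″ → d = 1/p = 5.319 pc
Star P: M = m − 5 log₁₀ d + 5 = 2.19 − 5·0.7258 + 5 = 3.561
Star Q: d = 2.74 kpc = 2740 pc
Star Q: M = m − 5 log₁₀ d + 5 = 26.18 − 5·3.4378 + 5 = 13.991
ΔM = M_P − M_Q = 3.561 − (13.991) = -10.430; smaller M is more luminous → Star P.
L ratio = 10^(0.4 |ΔM|) = 10^4.172 = 14870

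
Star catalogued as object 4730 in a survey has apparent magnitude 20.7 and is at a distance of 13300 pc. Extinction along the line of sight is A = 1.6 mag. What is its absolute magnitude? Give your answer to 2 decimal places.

5 log₁₀(d/10 pc) = 5 log₁₀(13300) − 5 = 15.619
M = m − 5 log₁₀(d/10) − A = 20.7 − 15.619 − 1.6 = 3.481

M ≈ 3.48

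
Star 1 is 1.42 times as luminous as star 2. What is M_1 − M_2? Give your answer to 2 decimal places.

Pogson: ΔM = −2.5 log₁₀(ratio) = −2.5 log₁₀(1.42) = −2.5 × 0.1523 = -0.381
Star 1 is brighter, so it has the smaller magnitude: the difference is negative.

M_1 − M_2 ≈ -0.38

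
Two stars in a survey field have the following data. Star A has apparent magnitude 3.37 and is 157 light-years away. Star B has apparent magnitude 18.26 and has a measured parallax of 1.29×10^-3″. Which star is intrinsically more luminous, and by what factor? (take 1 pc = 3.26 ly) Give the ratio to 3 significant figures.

Star A: d = 157 ly / 3.26 = 48.16 pc
Star A: M = m − 5 log₁₀ d + 5 = 3.37 − 5·1.6827 + 5 = -0.043
Star B: d = 1/p = 1/1.29×10^-3″ = 775.2 pc
Star B: M = m − 5 log₁₀ d + 5 = 18.26 − 5·2.8894 + 5 = 8.813
ΔM = M_A − M_B = -0.043 − (8.813) = -8.856; smaller M is more luminous → Star A.
L ratio = 10^(0.4 |ΔM|) = 10^3.543 = 3488

Star A is more luminous, by a factor of 3490.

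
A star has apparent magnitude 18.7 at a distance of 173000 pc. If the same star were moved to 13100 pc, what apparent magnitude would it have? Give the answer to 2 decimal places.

m ≈ 13.10

Flux ∝ 1/d², so Δm = 5 log₁₀(d₂/d₁) = 5 log₁₀(13100/173000) = -5.604
m₂ = m₁ + Δm = 18.7 + (-5.604) = 13.096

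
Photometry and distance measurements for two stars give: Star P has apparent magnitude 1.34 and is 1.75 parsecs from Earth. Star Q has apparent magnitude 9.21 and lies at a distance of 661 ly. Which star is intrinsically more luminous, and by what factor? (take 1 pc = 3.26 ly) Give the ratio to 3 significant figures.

Star P: M = m − 5 log₁₀ d + 5 = 1.34 − 5·0.2430 + 5 = 5.125
Star Q: d = 661 ly / 3.26 = 202.8 pc
Star Q: M = m − 5 log₁₀ d + 5 = 9.21 − 5·2.3070 + 5 = 2.675
ΔM = M_P − M_Q = 5.125 − (2.675) = 2.450; smaller M is more luminous → Star Q.
L ratio = 10^(0.4 |ΔM|) = 10^0.980 = 9.548

Star Q is more luminous, by a factor of 9.55.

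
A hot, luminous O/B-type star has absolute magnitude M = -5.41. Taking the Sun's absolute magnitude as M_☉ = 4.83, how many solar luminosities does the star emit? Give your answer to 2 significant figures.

M − M_☉ = -5.41 − 4.83 = -10.240
L/L_☉ = 10^(−0.4 (M − M_☉)) = 10^4.096 = 12470

L/L_☉ ≈ 12000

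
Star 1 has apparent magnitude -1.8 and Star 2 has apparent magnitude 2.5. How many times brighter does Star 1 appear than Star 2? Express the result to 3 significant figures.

Magnitude difference = -4.3
Flux ratio = 10^(−0.4 Δm) = 10^(−0.4 × -4.3) = 10^1.720 = 52.48

52.5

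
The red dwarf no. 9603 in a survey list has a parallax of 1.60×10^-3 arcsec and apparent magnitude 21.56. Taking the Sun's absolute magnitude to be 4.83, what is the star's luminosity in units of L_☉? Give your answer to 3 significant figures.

L/L_☉ ≈ 7.94×10^-4

d = 1/p = 1/1.60×10^-3″ = 625.0 pc
M = m − 5 log₁₀ d + 5 = 21.56 − 5·2.7959 + 5 = 12.581
M − M_☉ = 12.581 − 4.83 = 7.751
L/L_☉ = 10^(−0.4 × 7.751) = 7.939×10^-4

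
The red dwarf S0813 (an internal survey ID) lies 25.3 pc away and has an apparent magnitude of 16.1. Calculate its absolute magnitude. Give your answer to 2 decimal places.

5 log₁₀(d/10 pc) = 5 log₁₀(25.30) − 5 = 2.016
M = m − 5 log₁₀(d/10) = 16.1 − 2.016 = 14.084

M ≈ 14.08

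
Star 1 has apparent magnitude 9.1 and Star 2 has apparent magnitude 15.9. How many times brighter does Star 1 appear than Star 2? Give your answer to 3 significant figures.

Δm = 9.1 − (15.9) = -6.8
Flux ratio = 10^(−0.4 Δm) = 10^(−0.4 × -6.8) = 10^2.720 = 524.8

525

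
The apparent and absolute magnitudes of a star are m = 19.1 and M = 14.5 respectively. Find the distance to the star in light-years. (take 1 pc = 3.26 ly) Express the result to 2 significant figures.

μ = m − M = 4.600
m − M = 5 log₁₀ d − 5
log₁₀ d = (m − M)/5 + 1 = 1.9200
d = 10^1.9200 = 83.18 pc
= 271.2 ly

d ≈ 270 ly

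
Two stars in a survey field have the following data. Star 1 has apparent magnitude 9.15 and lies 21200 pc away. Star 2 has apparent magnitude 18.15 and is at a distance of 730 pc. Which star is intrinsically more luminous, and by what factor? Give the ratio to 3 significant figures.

Star 1: M = m − 5 log₁₀ d + 5 = 9.15 − 5·4.3263 + 5 = -7.482
Star 2: M = m − 5 log₁₀ d + 5 = 18.15 − 5·2.8633 + 5 = 8.833
ΔM = M_1 − M_2 = -7.482 − (8.833) = -16.315; smaller M is more luminous → Star 1.
L ratio = 10^(0.4 |ΔM|) = 10^6.526 = 3.358×10^6

Star 1 is more luminous, by a factor of 3.36×10^6.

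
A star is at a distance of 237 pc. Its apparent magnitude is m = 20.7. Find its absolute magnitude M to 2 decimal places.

5 log₁₀(d/10 pc) = 5 log₁₀(237.0) − 5 = 6.874
M = m − 5 log₁₀(d/10) = 20.7 − 6.874 = 13.826

M ≈ 13.83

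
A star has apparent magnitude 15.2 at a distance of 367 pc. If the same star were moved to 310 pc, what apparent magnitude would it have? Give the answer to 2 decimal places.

m ≈ 14.83

Flux ∝ 1/d², so Δm = 5 log₁₀(d₂/d₁) = 5 log₁₀(310/367) = -0.367
m₂ = m₁ + Δm = 15.2 + (-0.367) = 14.833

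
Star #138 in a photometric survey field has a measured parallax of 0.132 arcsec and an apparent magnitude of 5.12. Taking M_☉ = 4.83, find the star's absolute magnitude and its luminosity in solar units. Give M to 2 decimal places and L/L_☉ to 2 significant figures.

M ≈ 5.72; L/L_☉ ≈ 0.44

d = 1/p = 1/0.132″ = 7.576 pc
M = m − 5 log₁₀ d + 5 = 5.12 − 5·0.8794 + 5 = 5.723
M − M_☉ = 5.723 − 4.83 = 0.893
L/L_☉ = 10^(−0.4 × 0.893) = 0.4394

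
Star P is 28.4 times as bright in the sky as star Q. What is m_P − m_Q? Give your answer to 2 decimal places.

m_P − m_Q ≈ -3.63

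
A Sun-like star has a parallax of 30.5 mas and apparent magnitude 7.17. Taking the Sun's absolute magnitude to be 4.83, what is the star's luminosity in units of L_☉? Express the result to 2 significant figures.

d = 1/p = 1000/30.5 mas = 32.79 pc
M = m − 5 log₁₀ d + 5 = 7.17 − 5·1.5157 + 5 = 4.591
M − M_☉ = 4.591 − 4.83 = -0.239
L/L_☉ = 10^(−0.4 × -0.239) = 1.246

L/L_☉ ≈ 1.2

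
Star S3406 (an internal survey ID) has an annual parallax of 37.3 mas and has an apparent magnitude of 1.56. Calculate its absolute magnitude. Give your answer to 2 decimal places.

p = 37.3 mas = 0.0373″ → d = 1/p = 26.81 pc
5 log₁₀(d/10 pc) = 5 log₁₀(26.81) − 5 = 2.141
M = m − 5 log₁₀(d/10) = 1.56 − 2.141 = -0.581

M ≈ -0.58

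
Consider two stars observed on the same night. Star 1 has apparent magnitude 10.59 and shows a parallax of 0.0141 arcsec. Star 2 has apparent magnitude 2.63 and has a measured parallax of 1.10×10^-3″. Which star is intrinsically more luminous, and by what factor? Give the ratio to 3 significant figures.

Star 2 is more luminous, by a factor of 251000.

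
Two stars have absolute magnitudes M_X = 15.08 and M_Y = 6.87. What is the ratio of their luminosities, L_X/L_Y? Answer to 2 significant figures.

ΔM = M_X − M_Y = 8.21
L_X/L_Y = 10^(−0.4 ΔM) = 10^-3.284 = 5.200×10^-4

L_X/L_Y ≈ 5.2×10^-4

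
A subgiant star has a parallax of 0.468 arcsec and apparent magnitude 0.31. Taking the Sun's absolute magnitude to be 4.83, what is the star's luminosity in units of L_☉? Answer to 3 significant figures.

L/L_☉ ≈ 2.93

d = 1/p = 1/0.468″ = 2.137 pc
M = m − 5 log₁₀ d + 5 = 0.31 − 5·0.3298 + 5 = 3.661
M − M_☉ = 3.661 − 4.83 = -1.169
L/L_☉ = 10^(−0.4 × -1.169) = 2.934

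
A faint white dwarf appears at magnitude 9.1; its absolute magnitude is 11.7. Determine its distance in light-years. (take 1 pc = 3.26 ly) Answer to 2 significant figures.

d ≈ 9.8 ly

Distance modulus: m − M = 9.1 − (11.7) = -2.600
m − M = 5 log₁₀ d − 5
log₁₀ d = (m − M)/5 + 1 = 0.4800
d = 10^0.4800 = 3.020 pc
= 9.845 ly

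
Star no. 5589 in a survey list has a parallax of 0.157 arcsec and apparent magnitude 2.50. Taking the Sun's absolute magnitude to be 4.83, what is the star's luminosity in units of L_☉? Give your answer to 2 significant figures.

L/L_☉ ≈ 3.5

d = 1/p = 1/0.157″ = 6.369 pc
M = m − 5 log₁₀ d + 5 = 2.50 − 5·0.8041 + 5 = 3.479
M − M_☉ = 3.479 − 4.83 = -1.351
L/L_☉ = 10^(−0.4 × -1.351) = 3.469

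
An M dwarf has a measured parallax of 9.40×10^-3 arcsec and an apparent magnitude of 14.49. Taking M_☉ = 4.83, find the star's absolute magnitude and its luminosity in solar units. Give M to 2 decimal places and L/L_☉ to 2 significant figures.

M ≈ 9.36; L/L_☉ ≈ 0.015

d = 1/p = 1/9.40×10^-3″ = 106.4 pc
M = m − 5 log₁₀ d + 5 = 14.49 − 5·2.0269 + 5 = 9.356
M − M_☉ = 9.356 − 4.83 = 4.526
L/L_☉ = 10^(−0.4 × 4.526) = 0.01548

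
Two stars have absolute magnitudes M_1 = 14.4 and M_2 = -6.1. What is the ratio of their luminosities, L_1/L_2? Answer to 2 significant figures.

ΔM = M_1 − M_2 = 20.5
L_1/L_2 = 10^(−0.4 ΔM) = 10^-8.200 = 6.310×10^-9

L_1/L_2 ≈ 6.3×10^-9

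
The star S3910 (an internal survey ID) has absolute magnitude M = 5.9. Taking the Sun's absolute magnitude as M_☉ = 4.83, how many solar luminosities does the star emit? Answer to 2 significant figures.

M − M_☉ = 5.9 − 4.83 = 1.070
L/L_☉ = 10^(−0.4 (M − M_☉)) = 10^-0.428 = 0.3733

L/L_☉ ≈ 0.37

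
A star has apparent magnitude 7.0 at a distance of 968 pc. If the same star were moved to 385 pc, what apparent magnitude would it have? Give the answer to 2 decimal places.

m ≈ 5.00

Flux ∝ 1/d², so Δm = 5 log₁₀(d₂/d₁) = 5 log₁₀(385/968) = -2.002
m₂ = m₁ + Δm = 7.0 + (-2.002) = 4.998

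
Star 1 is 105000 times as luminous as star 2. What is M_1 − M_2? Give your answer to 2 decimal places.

M_1 − M_2 ≈ -12.55

Pogson: ΔM = −2.5 log₁₀(ratio) = −2.5 log₁₀(105000) = −2.5 × 5.0212 = -12.553
Star 1 is brighter, so it has the smaller magnitude: the difference is negative.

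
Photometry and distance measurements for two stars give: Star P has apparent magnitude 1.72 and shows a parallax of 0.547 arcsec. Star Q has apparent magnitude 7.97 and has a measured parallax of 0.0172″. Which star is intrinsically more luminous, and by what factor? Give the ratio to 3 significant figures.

Star P: d = 1/p = 1/0.547″ = 1.828 pc
Star P: M = m − 5 log₁₀ d + 5 = 1.72 − 5·0.2620 + 5 = 5.410
Star Q: d = 1/p = 1/0.0172″ = 58.14 pc
Star Q: M = m − 5 log₁₀ d + 5 = 7.97 − 5·1.7645 + 5 = 4.148
ΔM = M_P − M_Q = 5.410 − (4.148) = 1.262; smaller M is more luminous → Star Q.
L ratio = 10^(0.4 |ΔM|) = 10^0.505 = 3.198

Star Q is more luminous, by a factor of 3.20.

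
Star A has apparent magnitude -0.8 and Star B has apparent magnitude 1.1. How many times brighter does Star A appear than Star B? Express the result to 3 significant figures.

Δm = -0.8 − (1.1) = -1.9
Flux ratio = 10^(−0.4 Δm) = 10^(−0.4 × -1.9) = 10^0.760 = 5.754

5.75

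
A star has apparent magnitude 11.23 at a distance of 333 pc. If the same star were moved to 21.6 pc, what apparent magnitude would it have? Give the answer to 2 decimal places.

m ≈ 5.29

Flux ∝ 1/d², so Δm = 5 log₁₀(d₂/d₁) = 5 log₁₀(21.6/333) = -5.940
m₂ = m₁ + Δm = 11.23 + (-5.940) = 5.290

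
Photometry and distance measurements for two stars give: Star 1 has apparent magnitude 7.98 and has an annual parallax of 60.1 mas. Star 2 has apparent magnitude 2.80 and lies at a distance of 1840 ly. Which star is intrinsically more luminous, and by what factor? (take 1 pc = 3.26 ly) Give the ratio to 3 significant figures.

Star 2 is more luminous, by a factor of 136000.

Star 1: p = 60.1 mas = 0.0601″ → d = 1/p = 16.64 pc
Star 1: M = m − 5 log₁₀ d + 5 = 7.98 − 5·1.2211 + 5 = 6.874
Star 2: d = 1840 ly / 3.26 = 564.4 pc
Star 2: M = m − 5 log₁₀ d + 5 = 2.80 − 5·2.7516 + 5 = -5.958
ΔM = M_1 − M_2 = 6.874 − (-5.958) = 12.832; smaller M is more luminous → Star 2.
L ratio = 10^(0.4 |ΔM|) = 10^5.133 = 135800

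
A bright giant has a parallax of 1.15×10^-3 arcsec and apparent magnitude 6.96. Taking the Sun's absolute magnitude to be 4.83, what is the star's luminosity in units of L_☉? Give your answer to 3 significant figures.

d = 1/p = 1/1.15×10^-3″ = 869.6 pc
M = m − 5 log₁₀ d + 5 = 6.96 − 5·2.9393 + 5 = -2.737
M − M_☉ = -2.737 − 4.83 = -7.567
L/L_☉ = 10^(−0.4 × -7.567) = 1063

L/L_☉ ≈ 1060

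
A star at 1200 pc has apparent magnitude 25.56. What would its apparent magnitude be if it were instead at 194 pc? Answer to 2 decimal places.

m ≈ 21.60

Flux ∝ 1/d², so Δm = 5 log₁₀(d₂/d₁) = 5 log₁₀(194/1200) = -3.957
m₂ = m₁ + Δm = 25.56 + (-3.957) = 21.603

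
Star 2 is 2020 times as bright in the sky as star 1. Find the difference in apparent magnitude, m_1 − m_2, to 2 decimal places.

Pogson: Δm = −2.5 log₁₀(ratio) = −2.5 log₁₀(2020) = −2.5 × 3.3054 = -8.263
Star 2 is brighter so has the smaller magnitude: m_1 − m_2 is positive.

m_1 − m_2 ≈ 8.26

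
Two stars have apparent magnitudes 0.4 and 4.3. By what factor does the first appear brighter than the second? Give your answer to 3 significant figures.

36.3

Δm = 0.4 − (4.3) = -3.9
Flux ratio = 10^(−0.4 Δm) = 10^(−0.4 × -3.9) = 10^1.560 = 36.31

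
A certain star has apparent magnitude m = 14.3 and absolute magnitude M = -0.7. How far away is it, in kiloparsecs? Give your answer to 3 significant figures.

d ≈ 10.0 kpc

μ = m − M = 15.000
m − M = 5 log₁₀ d − 5
log₁₀ d = (m − M)/5 + 1 = 4.0000
d = 10^4.0000 = 10000 pc
= 10.00 kpc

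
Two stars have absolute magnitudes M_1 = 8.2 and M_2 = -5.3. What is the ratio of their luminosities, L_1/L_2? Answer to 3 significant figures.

L_1/L_2 ≈ 3.98×10^-6

ΔM = M_1 − M_2 = 13.5
L_1/L_2 = 10^(−0.4 ΔM) = 10^-5.400 = 3.981×10^-6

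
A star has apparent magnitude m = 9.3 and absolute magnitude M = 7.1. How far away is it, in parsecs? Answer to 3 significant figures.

μ = m − M = 2.200
m − M = 5 log₁₀ d − 5
log₁₀ d = (m − M)/5 + 1 = 1.4400
d = 10^1.4400 = 27.54 pc

d ≈ 27.5 pc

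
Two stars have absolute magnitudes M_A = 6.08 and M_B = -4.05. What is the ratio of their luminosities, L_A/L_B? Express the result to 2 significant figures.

L_A/L_B ≈ 8.9×10^-5

ΔM = M_A − M_B = 10.13
L_A/L_B = 10^(−0.4 ΔM) = 10^-4.052 = 8.872×10^-5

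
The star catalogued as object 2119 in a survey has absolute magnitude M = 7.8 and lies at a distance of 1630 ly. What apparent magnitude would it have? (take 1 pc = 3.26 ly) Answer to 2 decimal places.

m ≈ 16.29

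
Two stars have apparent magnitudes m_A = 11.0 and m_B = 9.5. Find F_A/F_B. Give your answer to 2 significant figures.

F_A/F_B ≈ 0.25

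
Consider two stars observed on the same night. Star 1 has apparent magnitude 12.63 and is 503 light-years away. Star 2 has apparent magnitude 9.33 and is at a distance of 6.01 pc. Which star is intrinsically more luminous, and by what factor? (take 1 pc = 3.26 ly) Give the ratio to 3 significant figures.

Star 1: d = 503 ly / 3.26 = 154.3 pc
Star 1: M = m − 5 log₁₀ d + 5 = 12.63 − 5·2.1884 + 5 = 6.688
Star 2: M = m − 5 log₁₀ d + 5 = 9.33 − 5·0.7789 + 5 = 10.436
ΔM = M_1 − M_2 = 6.688 − (10.436) = -3.747; smaller M is more luminous → Star 1.
L ratio = 10^(0.4 |ΔM|) = 10^1.499 = 31.55

Star 1 is more luminous, by a factor of 31.5.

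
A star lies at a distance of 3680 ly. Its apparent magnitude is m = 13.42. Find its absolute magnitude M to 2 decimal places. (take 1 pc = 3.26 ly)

M ≈ 3.16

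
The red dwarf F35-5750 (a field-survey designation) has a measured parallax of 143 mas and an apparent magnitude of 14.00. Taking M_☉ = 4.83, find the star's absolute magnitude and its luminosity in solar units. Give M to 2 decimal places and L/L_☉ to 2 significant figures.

M ≈ 14.78; L/L_☉ ≈ 1.1×10^-4

d = 1/p = 1000/143 mas = 6.993 pc
M = m − 5 log₁₀ d + 5 = 14.00 − 5·0.8447 + 5 = 14.777
M − M_☉ = 14.777 − 4.83 = 9.947
L/L_☉ = 10^(−0.4 × 9.947) = 1.050×10^-4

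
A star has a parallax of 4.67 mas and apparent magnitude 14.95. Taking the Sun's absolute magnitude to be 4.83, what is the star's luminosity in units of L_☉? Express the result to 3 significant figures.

L/L_☉ ≈ 0.0411

d = 1/p = 1000/4.67 mas = 214.1 pc
M = m − 5 log₁₀ d + 5 = 14.95 − 5·2.3307 + 5 = 8.297
M − M_☉ = 8.297 − 4.83 = 3.467
L/L_☉ = 10^(−0.4 × 3.467) = 0.04106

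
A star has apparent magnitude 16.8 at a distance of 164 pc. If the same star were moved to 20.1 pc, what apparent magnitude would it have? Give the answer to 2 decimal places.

Flux ∝ 1/d², so Δm = 5 log₁₀(d₂/d₁) = 5 log₁₀(20.1/164) = -4.558
m₂ = m₁ + Δm = 16.8 + (-4.558) = 12.242

m ≈ 12.24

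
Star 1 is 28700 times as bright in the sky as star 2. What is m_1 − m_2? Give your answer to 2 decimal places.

m_1 − m_2 ≈ -11.14

Pogson: Δm = −2.5 log₁₀(ratio) = −2.5 log₁₀(28700) = −2.5 × 4.4579 = -11.145
Star 1 is brighter, so it has the smaller magnitude: the difference is negative.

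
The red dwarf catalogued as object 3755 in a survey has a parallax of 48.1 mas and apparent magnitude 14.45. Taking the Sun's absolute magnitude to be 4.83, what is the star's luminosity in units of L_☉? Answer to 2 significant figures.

d = 1/p = 1000/48.1 mas = 20.79 pc
M = m − 5 log₁₀ d + 5 = 14.45 − 5·1.3179 + 5 = 12.861
M − M_☉ = 12.861 − 4.83 = 8.031
L/L_☉ = 10^(−0.4 × 8.031) = 6.134×10^-4

L/L_☉ ≈ 6.1×10^-4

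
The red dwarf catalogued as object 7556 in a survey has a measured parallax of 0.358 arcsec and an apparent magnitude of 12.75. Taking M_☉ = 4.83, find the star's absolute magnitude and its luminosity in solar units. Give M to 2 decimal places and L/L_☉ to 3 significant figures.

M ≈ 15.52; L/L_☉ ≈ 5.30×10^-5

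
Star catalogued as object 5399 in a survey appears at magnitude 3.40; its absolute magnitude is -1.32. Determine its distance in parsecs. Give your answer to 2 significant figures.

d ≈ 88 pc

μ = m − M = 4.720
m − M = 5 log₁₀ d − 5
log₁₀ d = (m − M)/5 + 1 = 1.9440
d = 10^1.9440 = 87.90 pc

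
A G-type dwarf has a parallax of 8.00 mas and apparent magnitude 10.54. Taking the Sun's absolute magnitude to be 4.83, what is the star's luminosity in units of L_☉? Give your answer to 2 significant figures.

L/L_☉ ≈ 0.81

d = 1/p = 1000/8.00 mas = 125.0 pc
M = m − 5 log₁₀ d + 5 = 10.54 − 5·2.0969 + 5 = 5.055
M − M_☉ = 5.055 − 4.83 = 0.225
L/L_☉ = 10^(−0.4 × 0.225) = 0.8125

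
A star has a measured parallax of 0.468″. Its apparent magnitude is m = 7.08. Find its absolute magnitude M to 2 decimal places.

d = 1/p = 1/0.468″ = 2.137 pc
5 log₁₀(d/10 pc) = 5 log₁₀(2.137) − 5 = -3.351
M = m − 5 log₁₀(d/10) = 7.08 + 3.351 = 10.431

M ≈ 10.43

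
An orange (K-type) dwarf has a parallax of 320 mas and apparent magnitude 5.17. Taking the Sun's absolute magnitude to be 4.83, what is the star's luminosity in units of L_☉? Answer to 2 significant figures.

d = 1/p = 1000/320 mas = 3.125 pc
M = m − 5 log₁₀ d + 5 = 5.17 − 5·0.4949 + 5 = 7.696
M − M_☉ = 7.696 − 4.83 = 2.866
L/L_☉ = 10^(−0.4 × 2.866) = 0.07140

L/L_☉ ≈ 0.071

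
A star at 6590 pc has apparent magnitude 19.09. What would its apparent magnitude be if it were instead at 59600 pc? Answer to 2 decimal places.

m ≈ 23.87

Flux ∝ 1/d², so Δm = 5 log₁₀(d₂/d₁) = 5 log₁₀(59600/6590) = 4.782
m₂ = m₁ + Δm = 19.09 + (4.782) = 23.872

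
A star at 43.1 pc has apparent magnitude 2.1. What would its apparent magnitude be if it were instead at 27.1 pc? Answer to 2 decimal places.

m ≈ 1.09

Flux ∝ 1/d², so Δm = 5 log₁₀(d₂/d₁) = 5 log₁₀(27.1/43.1) = -1.008
m₂ = m₁ + Δm = 2.1 + (-1.008) = 1.092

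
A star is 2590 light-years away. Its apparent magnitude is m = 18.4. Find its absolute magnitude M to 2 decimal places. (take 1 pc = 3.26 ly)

M ≈ 8.90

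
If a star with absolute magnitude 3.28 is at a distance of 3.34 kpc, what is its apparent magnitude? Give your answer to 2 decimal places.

d = 3.34 kpc = 3340 pc
m = M + 5 log₁₀ d − 5 = 3.28 + 5·3.5237 − 5 = 15.899

m ≈ 15.90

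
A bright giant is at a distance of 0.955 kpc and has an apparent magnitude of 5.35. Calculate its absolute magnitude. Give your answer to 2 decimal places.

M ≈ -4.55

d = 0.955 kpc = 955.0 pc
5 log₁₀(d/10 pc) = 5 log₁₀(955.0) − 5 = 9.900
M = m − 5 log₁₀(d/10) = 5.35 − 9.900 = -4.550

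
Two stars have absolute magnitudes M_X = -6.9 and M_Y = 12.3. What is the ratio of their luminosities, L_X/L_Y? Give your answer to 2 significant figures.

ΔM = M_X − M_Y = -19.2
L_X/L_Y = 10^(−0.4 ΔM) = 10^7.680 = 4.786×10^7

L_X/L_Y ≈ 4.8×10^7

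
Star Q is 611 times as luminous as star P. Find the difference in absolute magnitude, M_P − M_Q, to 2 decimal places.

Pogson: ΔM = −2.5 log₁₀(ratio) = −2.5 log₁₀(611) = −2.5 × 2.7860 = -6.965
Star Q is brighter so has the smaller magnitude: M_P − M_Q is positive.

M_P − M_Q ≈ 6.97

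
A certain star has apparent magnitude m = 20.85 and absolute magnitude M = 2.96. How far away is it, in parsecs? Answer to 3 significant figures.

d ≈ 37800 pc

μ = m − M = 17.890
m − M = 5 log₁₀ d − 5
log₁₀ d = (m − M)/5 + 1 = 4.5780
d = 10^4.5780 = 37840 pc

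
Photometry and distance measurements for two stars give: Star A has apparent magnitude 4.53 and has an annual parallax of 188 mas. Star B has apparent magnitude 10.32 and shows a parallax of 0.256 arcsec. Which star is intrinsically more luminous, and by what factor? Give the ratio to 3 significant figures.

Star A is more luminous, by a factor of 384.

Star A: p = 188 mas = 0.188″ → d = 1/p = 5.319 pc
Star A: M = m − 5 log₁₀ d + 5 = 4.53 − 5·0.7258 + 5 = 5.901
Star B: d = 1/p = 1/0.256″ = 3.906 pc
Star B: M = m − 5 log₁₀ d + 5 = 10.32 − 5·0.5918 + 5 = 12.361
ΔM = M_A − M_B = 5.901 − (12.361) = -6.460; smaller M is more luminous → Star A.
L ratio = 10^(0.4 |ΔM|) = 10^2.584 = 383.9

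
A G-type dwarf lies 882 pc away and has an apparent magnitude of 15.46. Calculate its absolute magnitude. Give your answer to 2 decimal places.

M ≈ 5.73

5 log₁₀(d/10 pc) = 5 log₁₀(882.0) − 5 = 9.727
M = m − 5 log₁₀(d/10) = 15.46 − 9.727 = 5.733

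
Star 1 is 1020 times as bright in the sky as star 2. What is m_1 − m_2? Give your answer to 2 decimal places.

m_1 − m_2 ≈ -7.52

Pogson: Δm = −2.5 log₁₀(ratio) = −2.5 log₁₀(1020) = −2.5 × 3.0086 = -7.522
Star 1 is brighter, so it has the smaller magnitude: the difference is negative.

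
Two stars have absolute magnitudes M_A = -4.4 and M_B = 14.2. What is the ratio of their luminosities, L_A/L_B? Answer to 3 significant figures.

ΔM = M_A − M_B = -18.6
L_A/L_B = 10^(−0.4 ΔM) = 10^7.440 = 2.754×10^7

L_A/L_B ≈ 2.75×10^7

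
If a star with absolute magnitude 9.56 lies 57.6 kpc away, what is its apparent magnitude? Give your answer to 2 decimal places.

m ≈ 28.36

d = 57.6 kpc = 57600 pc
m = M + 5 log₁₀ d − 5 = 9.56 + 5·4.7604 − 5 = 28.362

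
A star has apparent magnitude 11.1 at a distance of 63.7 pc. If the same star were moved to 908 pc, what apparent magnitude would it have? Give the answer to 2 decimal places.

m ≈ 16.87

Flux ∝ 1/d², so Δm = 5 log₁₀(d₂/d₁) = 5 log₁₀(908/63.7) = 5.770
m₂ = m₁ + Δm = 11.1 + (5.770) = 16.870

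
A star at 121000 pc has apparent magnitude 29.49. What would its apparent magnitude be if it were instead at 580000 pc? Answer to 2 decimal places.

m ≈ 32.89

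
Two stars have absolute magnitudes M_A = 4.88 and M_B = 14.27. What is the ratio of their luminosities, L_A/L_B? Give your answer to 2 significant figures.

ΔM = M_A − M_B = -9.39
L_A/L_B = 10^(−0.4 ΔM) = 10^3.756 = 5702

L_A/L_B ≈ 5700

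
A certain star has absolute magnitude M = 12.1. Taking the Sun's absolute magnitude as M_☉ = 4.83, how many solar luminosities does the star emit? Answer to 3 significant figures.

L/L_☉ ≈ 1.24×10^-3

M − M_☉ = 12.1 − 4.83 = 7.270
L/L_☉ = 10^(−0.4 (M − M_☉)) = 10^-2.908 = 1.236×10^-3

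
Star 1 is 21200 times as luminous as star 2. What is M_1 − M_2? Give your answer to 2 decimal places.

Pogson: ΔM = −2.5 log₁₀(ratio) = −2.5 log₁₀(21200) = −2.5 × 4.3263 = -10.816
Star 1 is brighter, so it has the smaller magnitude: the difference is negative.

M_1 − M_2 ≈ -10.82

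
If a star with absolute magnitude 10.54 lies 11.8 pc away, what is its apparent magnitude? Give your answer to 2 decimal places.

m ≈ 10.90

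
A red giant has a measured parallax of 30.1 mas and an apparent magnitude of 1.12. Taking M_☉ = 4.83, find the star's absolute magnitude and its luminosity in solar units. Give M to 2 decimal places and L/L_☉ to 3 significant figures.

M ≈ -1.49; L/L_☉ ≈ 336

d = 1/p = 1000/30.1 mas = 33.22 pc
M = m − 5 log₁₀ d + 5 = 1.12 − 5·1.5214 + 5 = -1.487
M − M_☉ = -1.487 − 4.83 = -6.317
L/L_☉ = 10^(−0.4 × -6.317) = 336.4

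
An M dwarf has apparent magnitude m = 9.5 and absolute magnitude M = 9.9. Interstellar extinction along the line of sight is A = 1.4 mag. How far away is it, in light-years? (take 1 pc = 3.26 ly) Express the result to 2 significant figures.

m − M = 5 log₁₀(d/10 pc) + A  ⇒  9.5 − (9.9) − 1.4 = 5 log₁₀(d/10)
-1.800 = 5 log₁₀(d/10)
log₁₀ d = (m − M − A)/5 + 1 = 0.6400
d = 10^0.6400 = 4.365 pc
= 14.23 ly

d ≈ 14 ly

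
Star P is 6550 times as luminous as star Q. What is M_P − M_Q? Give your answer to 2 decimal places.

M_P − M_Q ≈ -9.54

Pogson: ΔM = −2.5 log₁₀(ratio) = −2.5 log₁₀(6550) = −2.5 × 3.8162 = -9.541
Star P is brighter, so it has the smaller magnitude: the difference is negative.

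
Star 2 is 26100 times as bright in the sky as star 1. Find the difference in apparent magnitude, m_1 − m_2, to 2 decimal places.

m_1 − m_2 ≈ 11.04

Pogson: Δm = −2.5 log₁₀(ratio) = −2.5 log₁₀(26100) = −2.5 × 4.4166 = -11.042
Star 2 is brighter so has the smaller magnitude: m_1 − m_2 is positive.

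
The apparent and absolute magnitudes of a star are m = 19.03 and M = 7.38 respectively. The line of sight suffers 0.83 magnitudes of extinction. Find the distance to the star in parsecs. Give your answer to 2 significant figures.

m − M = 5 log₁₀(d/10 pc) + A  ⇒  19.03 − (7.38) − 0.83 = 5 log₁₀(d/10)
10.820 = 5 log₁₀(d/10)
log₁₀ d = (m − M − A)/5 + 1 = 3.1640
d = 10^3.1640 = 1459 pc

d ≈ 1500 pc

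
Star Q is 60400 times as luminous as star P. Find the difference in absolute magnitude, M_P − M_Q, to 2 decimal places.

Pogson: ΔM = −2.5 log₁₀(ratio) = −2.5 log₁₀(60400) = −2.5 × 4.7810 = -11.953
Star Q is brighter so has the smaller magnitude: M_P − M_Q is positive.

M_P − M_Q ≈ 11.95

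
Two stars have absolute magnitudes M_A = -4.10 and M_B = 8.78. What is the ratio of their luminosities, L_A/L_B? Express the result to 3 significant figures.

ΔM = M_A − M_B = -12.88
L_A/L_B = 10^(−0.4 ΔM) = 10^5.152 = 141900

L_A/L_B ≈ 142000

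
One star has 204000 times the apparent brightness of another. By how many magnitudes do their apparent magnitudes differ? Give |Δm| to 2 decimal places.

|Δm| ≈ 13.27

Pogson: Δm = −2.5 log₁₀(ratio) = −2.5 log₁₀(204000) = −2.5 × 5.3096 = -13.274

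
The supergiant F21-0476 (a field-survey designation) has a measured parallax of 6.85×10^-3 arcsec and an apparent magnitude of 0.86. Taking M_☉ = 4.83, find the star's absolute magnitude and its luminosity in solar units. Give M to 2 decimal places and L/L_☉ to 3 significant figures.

M ≈ -4.96; L/L_☉ ≈ 8250

d = 1/p = 1/6.85×10^-3″ = 146.0 pc
M = m − 5 log₁₀ d + 5 = 0.86 − 5·2.1643 + 5 = -4.962
M − M_☉ = -4.962 − 4.83 = -9.792
L/L_☉ = 10^(−0.4 × -9.792) = 8253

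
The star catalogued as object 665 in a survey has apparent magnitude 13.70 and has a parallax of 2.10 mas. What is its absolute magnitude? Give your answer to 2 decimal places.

M ≈ 5.31

p = 2.10 mas = 2.10×10^-3″ → d = 1/p = 476.2 pc
5 log₁₀(d/10 pc) = 5 log₁₀(476.2) − 5 = 8.389
M = m − 5 log₁₀(d/10) = 13.70 − 8.389 = 5.311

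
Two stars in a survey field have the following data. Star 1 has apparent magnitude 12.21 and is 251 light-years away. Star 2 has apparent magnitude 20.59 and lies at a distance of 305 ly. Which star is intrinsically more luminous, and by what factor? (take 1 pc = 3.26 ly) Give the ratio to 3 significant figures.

Star 1 is more luminous, by a factor of 1520.

Star 1: d = 251 ly / 3.26 = 76.99 pc
Star 1: M = m − 5 log₁₀ d + 5 = 12.21 − 5·1.8865 + 5 = 7.778
Star 2: d = 305 ly / 3.26 = 93.56 pc
Star 2: M = m − 5 log₁₀ d + 5 = 20.59 − 5·1.9711 + 5 = 15.735
ΔM = M_1 − M_2 = 7.778 − (15.735) = -7.957; smaller M is more luminous → Star 1.
L ratio = 10^(0.4 |ΔM|) = 10^3.183 = 1523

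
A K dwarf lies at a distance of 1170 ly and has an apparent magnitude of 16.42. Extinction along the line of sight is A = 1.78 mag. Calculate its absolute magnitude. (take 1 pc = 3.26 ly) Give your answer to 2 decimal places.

M ≈ 6.87

d = 1170 ly / 3.26 = 358.9 pc
5 log₁₀(d/10 pc) = 5 log₁₀(358.9) − 5 = 7.775
M = m − 5 log₁₀(d/10) − A = 16.42 − 7.775 − 1.78 = 6.865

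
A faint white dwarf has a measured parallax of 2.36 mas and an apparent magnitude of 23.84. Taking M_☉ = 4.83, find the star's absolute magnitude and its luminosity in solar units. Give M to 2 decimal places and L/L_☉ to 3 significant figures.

d = 1/p = 1000/2.36 mas = 423.7 pc
M = m − 5 log₁₀ d + 5 = 23.84 − 5·2.6271 + 5 = 15.705
M − M_☉ = 15.705 − 4.83 = 10.875
L/L_☉ = 10^(−0.4 × 10.875) = 4.469×10^-5

M ≈ 15.70; L/L_☉ ≈ 4.47×10^-5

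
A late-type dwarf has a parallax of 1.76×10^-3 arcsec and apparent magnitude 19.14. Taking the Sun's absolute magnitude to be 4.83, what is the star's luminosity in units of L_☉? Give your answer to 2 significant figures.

L/L_☉ ≈ 6.1×10^-3

d = 1/p = 1/1.76×10^-3″ = 568.2 pc
M = m − 5 log₁₀ d + 5 = 19.14 − 5·2.7545 + 5 = 10.368
M − M_☉ = 10.368 − 4.83 = 5.538
L/L_☉ = 10^(−0.4 × 5.538) = 6.095×10^-3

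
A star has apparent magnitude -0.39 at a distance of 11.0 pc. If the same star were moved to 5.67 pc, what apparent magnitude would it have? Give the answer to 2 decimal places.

Flux ∝ 1/d², so Δm = 5 log₁₀(d₂/d₁) = 5 log₁₀(5.67/11.0) = -1.439
m₂ = m₁ + Δm = -0.39 + (-1.439) = -1.829

m ≈ -1.83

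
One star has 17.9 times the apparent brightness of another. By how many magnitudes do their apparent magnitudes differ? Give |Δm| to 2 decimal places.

Pogson: Δm = −2.5 log₁₀(ratio) = −2.5 log₁₀(17.9) = −2.5 × 1.2529 = -3.132

|Δm| ≈ 3.13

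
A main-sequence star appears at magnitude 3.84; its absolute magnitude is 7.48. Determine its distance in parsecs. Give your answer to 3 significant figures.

Distance modulus: m − M = 3.84 − (7.48) = -3.640
m − M = 5 log₁₀ d − 5
log₁₀ d = (m − M)/5 + 1 = 0.2720
d = 10^0.2720 = 1.871 pc

d ≈ 1.87 pc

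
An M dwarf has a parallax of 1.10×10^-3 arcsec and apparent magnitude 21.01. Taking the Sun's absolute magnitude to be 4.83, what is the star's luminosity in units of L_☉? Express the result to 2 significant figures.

L/L_☉ ≈ 2.8×10^-3

d = 1/p = 1/1.10×10^-3″ = 909.1 pc
M = m − 5 log₁₀ d + 5 = 21.01 − 5·2.9586 + 5 = 11.217
M − M_☉ = 11.217 − 4.83 = 6.387
L/L_☉ = 10^(−0.4 × 6.387) = 2.787×10^-3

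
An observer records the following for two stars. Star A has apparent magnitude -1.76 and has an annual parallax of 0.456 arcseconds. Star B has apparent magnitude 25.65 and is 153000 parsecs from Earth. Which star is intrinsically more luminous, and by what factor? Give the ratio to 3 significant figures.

Star A: d = 1/p = 1/0.456″ = 2.193 pc
Star A: M = m − 5 log₁₀ d + 5 = -1.76 − 5·0.3410 + 5 = 1.535
Star B: M = m − 5 log₁₀ d + 5 = 25.65 − 5·5.1847 + 5 = 4.727
ΔM = M_A − M_B = 1.535 − (4.727) = -3.192; smaller M is more luminous → Star A.
L ratio = 10^(0.4 |ΔM|) = 10^1.277 = 18.91

Star A is more luminous, by a factor of 18.9.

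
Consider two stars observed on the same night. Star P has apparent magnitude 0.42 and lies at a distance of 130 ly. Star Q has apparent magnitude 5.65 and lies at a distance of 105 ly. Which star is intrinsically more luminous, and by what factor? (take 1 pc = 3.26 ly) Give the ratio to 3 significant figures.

Star P is more luminous, by a factor of 189.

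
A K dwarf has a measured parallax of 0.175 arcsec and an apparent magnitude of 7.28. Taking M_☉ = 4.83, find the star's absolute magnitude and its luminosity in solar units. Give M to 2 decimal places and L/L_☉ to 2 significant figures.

M ≈ 8.50; L/L_☉ ≈ 0.034

d = 1/p = 1/0.175″ = 5.714 pc
M = m − 5 log₁₀ d + 5 = 7.28 − 5·0.7570 + 5 = 8.495
M − M_☉ = 8.495 − 4.83 = 3.665
L/L_☉ = 10^(−0.4 × 3.665) = 0.03419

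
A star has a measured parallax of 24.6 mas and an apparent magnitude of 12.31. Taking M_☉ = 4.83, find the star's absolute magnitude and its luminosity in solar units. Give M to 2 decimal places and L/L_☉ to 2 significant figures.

M ≈ 9.26; L/L_☉ ≈ 0.017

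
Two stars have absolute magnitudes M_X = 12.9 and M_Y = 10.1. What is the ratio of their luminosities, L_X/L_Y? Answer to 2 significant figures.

L_X/L_Y ≈ 0.076

ΔM = M_X − M_Y = 2.8
L_X/L_Y = 10^(−0.4 ΔM) = 10^-1.120 = 0.07586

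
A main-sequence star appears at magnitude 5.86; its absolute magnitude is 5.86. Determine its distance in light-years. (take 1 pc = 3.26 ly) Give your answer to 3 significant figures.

d ≈ 32.6 ly

Distance modulus: m − M = 5.86 − (5.86) = 0.000
m − M = 5 log₁₀ d − 5
log₁₀ d = (m − M)/5 + 1 = 1.0000
d = 10^1.0000 = 10.00 pc
= 32.60 ly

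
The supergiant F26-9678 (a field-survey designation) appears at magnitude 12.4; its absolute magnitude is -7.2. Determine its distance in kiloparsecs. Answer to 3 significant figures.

Distance modulus: m − M = 12.4 − (-7.2) = 19.600
m − M = 5 log₁₀ d − 5
log₁₀ d = (m − M)/5 + 1 = 4.9200
d = 10^4.9200 = 83180 pc
= 83.18 kpc

d ≈ 83.2 kpc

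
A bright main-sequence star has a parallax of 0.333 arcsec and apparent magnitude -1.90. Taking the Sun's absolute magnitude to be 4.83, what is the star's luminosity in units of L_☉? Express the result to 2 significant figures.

L/L_☉ ≈ 44

d = 1/p = 1/0.333″ = 3.003 pc
M = m − 5 log₁₀ d + 5 = -1.90 − 5·0.4776 + 5 = 0.712
M − M_☉ = 0.712 − 4.83 = -4.118
L/L_☉ = 10^(−0.4 × -4.118) = 44.37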